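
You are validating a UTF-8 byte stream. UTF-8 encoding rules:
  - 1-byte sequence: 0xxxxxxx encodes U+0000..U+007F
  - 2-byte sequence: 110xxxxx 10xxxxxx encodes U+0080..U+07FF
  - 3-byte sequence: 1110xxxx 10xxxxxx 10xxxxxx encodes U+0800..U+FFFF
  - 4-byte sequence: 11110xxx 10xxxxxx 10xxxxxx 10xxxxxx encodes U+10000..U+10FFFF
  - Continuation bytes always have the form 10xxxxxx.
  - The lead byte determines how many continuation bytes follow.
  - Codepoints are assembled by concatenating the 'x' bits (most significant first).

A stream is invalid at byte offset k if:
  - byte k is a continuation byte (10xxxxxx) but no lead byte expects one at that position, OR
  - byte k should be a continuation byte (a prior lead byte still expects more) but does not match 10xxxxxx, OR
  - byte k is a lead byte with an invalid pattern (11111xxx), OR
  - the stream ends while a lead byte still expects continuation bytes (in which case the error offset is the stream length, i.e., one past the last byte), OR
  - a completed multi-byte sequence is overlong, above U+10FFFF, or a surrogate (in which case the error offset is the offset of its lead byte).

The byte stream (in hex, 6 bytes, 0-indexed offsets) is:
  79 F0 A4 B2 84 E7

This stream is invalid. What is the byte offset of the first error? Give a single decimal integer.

Answer: 6

Derivation:
Byte[0]=79: 1-byte ASCII. cp=U+0079
Byte[1]=F0: 4-byte lead, need 3 cont bytes. acc=0x0
Byte[2]=A4: continuation. acc=(acc<<6)|0x24=0x24
Byte[3]=B2: continuation. acc=(acc<<6)|0x32=0x932
Byte[4]=84: continuation. acc=(acc<<6)|0x04=0x24C84
Completed: cp=U+24C84 (starts at byte 1)
Byte[5]=E7: 3-byte lead, need 2 cont bytes. acc=0x7
Byte[6]: stream ended, expected continuation. INVALID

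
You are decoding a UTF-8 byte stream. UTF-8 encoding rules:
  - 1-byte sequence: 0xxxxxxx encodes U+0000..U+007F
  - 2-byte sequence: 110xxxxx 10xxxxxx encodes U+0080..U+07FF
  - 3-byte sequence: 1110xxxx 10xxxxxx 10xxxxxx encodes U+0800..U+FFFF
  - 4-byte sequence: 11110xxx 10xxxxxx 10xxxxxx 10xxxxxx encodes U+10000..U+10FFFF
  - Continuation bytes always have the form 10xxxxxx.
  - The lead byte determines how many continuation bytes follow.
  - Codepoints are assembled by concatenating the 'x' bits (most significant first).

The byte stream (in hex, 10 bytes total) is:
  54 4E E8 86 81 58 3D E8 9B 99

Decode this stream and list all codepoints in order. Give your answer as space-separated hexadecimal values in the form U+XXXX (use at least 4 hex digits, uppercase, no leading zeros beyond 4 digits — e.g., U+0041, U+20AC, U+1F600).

Answer: U+0054 U+004E U+8181 U+0058 U+003D U+86D9

Derivation:
Byte[0]=54: 1-byte ASCII. cp=U+0054
Byte[1]=4E: 1-byte ASCII. cp=U+004E
Byte[2]=E8: 3-byte lead, need 2 cont bytes. acc=0x8
Byte[3]=86: continuation. acc=(acc<<6)|0x06=0x206
Byte[4]=81: continuation. acc=(acc<<6)|0x01=0x8181
Completed: cp=U+8181 (starts at byte 2)
Byte[5]=58: 1-byte ASCII. cp=U+0058
Byte[6]=3D: 1-byte ASCII. cp=U+003D
Byte[7]=E8: 3-byte lead, need 2 cont bytes. acc=0x8
Byte[8]=9B: continuation. acc=(acc<<6)|0x1B=0x21B
Byte[9]=99: continuation. acc=(acc<<6)|0x19=0x86D9
Completed: cp=U+86D9 (starts at byte 7)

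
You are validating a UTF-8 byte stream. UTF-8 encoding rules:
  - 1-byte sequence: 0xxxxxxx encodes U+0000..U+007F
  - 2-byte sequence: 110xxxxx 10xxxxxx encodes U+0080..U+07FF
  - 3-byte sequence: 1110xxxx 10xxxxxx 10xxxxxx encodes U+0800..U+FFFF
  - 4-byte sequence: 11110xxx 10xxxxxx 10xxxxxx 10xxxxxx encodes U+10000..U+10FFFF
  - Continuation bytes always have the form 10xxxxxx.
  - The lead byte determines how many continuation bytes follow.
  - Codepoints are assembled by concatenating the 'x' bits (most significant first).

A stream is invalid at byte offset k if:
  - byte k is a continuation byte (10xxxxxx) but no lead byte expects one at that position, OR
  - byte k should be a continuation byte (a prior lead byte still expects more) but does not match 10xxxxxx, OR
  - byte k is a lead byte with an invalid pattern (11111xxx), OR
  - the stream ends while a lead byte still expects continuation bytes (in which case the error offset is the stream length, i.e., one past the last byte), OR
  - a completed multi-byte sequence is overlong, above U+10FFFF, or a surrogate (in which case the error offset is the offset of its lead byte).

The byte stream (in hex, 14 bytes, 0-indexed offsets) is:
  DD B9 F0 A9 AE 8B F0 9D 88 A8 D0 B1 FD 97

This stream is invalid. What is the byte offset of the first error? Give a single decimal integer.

Answer: 12

Derivation:
Byte[0]=DD: 2-byte lead, need 1 cont bytes. acc=0x1D
Byte[1]=B9: continuation. acc=(acc<<6)|0x39=0x779
Completed: cp=U+0779 (starts at byte 0)
Byte[2]=F0: 4-byte lead, need 3 cont bytes. acc=0x0
Byte[3]=A9: continuation. acc=(acc<<6)|0x29=0x29
Byte[4]=AE: continuation. acc=(acc<<6)|0x2E=0xA6E
Byte[5]=8B: continuation. acc=(acc<<6)|0x0B=0x29B8B
Completed: cp=U+29B8B (starts at byte 2)
Byte[6]=F0: 4-byte lead, need 3 cont bytes. acc=0x0
Byte[7]=9D: continuation. acc=(acc<<6)|0x1D=0x1D
Byte[8]=88: continuation. acc=(acc<<6)|0x08=0x748
Byte[9]=A8: continuation. acc=(acc<<6)|0x28=0x1D228
Completed: cp=U+1D228 (starts at byte 6)
Byte[10]=D0: 2-byte lead, need 1 cont bytes. acc=0x10
Byte[11]=B1: continuation. acc=(acc<<6)|0x31=0x431
Completed: cp=U+0431 (starts at byte 10)
Byte[12]=FD: INVALID lead byte (not 0xxx/110x/1110/11110)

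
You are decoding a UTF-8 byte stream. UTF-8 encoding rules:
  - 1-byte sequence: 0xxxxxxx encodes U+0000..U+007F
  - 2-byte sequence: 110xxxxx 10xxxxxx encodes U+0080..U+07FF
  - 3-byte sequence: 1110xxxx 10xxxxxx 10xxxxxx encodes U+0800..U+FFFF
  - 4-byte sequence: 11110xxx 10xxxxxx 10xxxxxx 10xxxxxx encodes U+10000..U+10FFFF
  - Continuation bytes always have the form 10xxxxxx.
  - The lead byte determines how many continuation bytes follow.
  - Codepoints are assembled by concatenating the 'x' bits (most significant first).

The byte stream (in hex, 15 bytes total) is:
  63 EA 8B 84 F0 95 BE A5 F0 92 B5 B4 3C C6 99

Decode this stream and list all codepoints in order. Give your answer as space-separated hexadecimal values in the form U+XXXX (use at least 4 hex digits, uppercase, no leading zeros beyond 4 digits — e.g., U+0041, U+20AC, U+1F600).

Answer: U+0063 U+A2C4 U+15FA5 U+12D74 U+003C U+0199

Derivation:
Byte[0]=63: 1-byte ASCII. cp=U+0063
Byte[1]=EA: 3-byte lead, need 2 cont bytes. acc=0xA
Byte[2]=8B: continuation. acc=(acc<<6)|0x0B=0x28B
Byte[3]=84: continuation. acc=(acc<<6)|0x04=0xA2C4
Completed: cp=U+A2C4 (starts at byte 1)
Byte[4]=F0: 4-byte lead, need 3 cont bytes. acc=0x0
Byte[5]=95: continuation. acc=(acc<<6)|0x15=0x15
Byte[6]=BE: continuation. acc=(acc<<6)|0x3E=0x57E
Byte[7]=A5: continuation. acc=(acc<<6)|0x25=0x15FA5
Completed: cp=U+15FA5 (starts at byte 4)
Byte[8]=F0: 4-byte lead, need 3 cont bytes. acc=0x0
Byte[9]=92: continuation. acc=(acc<<6)|0x12=0x12
Byte[10]=B5: continuation. acc=(acc<<6)|0x35=0x4B5
Byte[11]=B4: continuation. acc=(acc<<6)|0x34=0x12D74
Completed: cp=U+12D74 (starts at byte 8)
Byte[12]=3C: 1-byte ASCII. cp=U+003C
Byte[13]=C6: 2-byte lead, need 1 cont bytes. acc=0x6
Byte[14]=99: continuation. acc=(acc<<6)|0x19=0x199
Completed: cp=U+0199 (starts at byte 13)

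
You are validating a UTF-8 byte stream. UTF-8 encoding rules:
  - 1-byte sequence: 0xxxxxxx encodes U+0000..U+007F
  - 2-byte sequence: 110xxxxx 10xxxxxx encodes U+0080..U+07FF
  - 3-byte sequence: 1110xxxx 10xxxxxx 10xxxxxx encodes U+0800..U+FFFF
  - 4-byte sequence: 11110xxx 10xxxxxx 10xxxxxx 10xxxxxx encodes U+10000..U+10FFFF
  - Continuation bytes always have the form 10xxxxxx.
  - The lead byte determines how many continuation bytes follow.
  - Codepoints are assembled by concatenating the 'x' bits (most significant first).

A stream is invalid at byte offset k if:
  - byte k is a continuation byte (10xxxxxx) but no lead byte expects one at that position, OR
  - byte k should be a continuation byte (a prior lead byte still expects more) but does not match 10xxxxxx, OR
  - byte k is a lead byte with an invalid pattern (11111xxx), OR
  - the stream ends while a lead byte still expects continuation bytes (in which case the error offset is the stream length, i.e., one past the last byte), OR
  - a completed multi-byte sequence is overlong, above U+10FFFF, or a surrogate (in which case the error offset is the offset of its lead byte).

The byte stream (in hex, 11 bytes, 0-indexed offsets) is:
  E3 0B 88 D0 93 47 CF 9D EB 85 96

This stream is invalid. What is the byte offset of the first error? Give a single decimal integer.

Byte[0]=E3: 3-byte lead, need 2 cont bytes. acc=0x3
Byte[1]=0B: expected 10xxxxxx continuation. INVALID

Answer: 1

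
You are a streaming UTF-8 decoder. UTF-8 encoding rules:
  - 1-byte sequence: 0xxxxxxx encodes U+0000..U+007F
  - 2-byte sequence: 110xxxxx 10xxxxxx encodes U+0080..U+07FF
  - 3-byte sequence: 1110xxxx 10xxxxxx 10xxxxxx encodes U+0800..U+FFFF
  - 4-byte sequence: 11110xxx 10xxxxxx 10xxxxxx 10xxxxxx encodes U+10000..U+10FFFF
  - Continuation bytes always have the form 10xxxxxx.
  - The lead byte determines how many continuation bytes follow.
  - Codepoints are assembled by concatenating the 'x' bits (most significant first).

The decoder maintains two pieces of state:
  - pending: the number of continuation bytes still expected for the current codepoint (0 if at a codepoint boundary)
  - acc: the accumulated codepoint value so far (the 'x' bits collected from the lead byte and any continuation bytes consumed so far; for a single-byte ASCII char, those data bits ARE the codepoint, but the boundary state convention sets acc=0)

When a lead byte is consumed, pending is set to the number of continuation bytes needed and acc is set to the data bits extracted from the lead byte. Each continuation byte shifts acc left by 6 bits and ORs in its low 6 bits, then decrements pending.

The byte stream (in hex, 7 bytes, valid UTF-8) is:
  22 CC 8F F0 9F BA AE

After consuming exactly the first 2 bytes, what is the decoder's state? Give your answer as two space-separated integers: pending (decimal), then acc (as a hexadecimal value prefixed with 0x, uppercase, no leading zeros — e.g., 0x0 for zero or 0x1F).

Byte[0]=22: 1-byte. pending=0, acc=0x0
Byte[1]=CC: 2-byte lead. pending=1, acc=0xC

Answer: 1 0xC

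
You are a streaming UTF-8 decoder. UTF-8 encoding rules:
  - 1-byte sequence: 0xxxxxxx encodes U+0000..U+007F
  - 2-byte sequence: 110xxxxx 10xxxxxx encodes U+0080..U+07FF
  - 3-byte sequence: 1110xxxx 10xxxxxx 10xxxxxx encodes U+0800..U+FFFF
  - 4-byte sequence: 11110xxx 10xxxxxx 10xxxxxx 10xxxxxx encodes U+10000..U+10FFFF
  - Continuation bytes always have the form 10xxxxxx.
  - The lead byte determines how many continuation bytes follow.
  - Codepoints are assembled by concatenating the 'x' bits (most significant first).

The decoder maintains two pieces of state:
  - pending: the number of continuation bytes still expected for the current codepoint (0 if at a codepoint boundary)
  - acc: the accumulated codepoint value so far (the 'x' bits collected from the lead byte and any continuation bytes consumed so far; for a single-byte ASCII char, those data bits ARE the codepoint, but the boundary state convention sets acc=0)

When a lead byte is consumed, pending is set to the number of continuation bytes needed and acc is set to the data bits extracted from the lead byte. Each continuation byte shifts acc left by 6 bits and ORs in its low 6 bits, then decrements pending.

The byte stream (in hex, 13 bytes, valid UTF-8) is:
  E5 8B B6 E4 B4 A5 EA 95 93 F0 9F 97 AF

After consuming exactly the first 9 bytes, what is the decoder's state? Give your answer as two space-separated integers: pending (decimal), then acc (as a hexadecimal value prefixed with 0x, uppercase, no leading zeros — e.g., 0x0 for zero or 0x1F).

Byte[0]=E5: 3-byte lead. pending=2, acc=0x5
Byte[1]=8B: continuation. acc=(acc<<6)|0x0B=0x14B, pending=1
Byte[2]=B6: continuation. acc=(acc<<6)|0x36=0x52F6, pending=0
Byte[3]=E4: 3-byte lead. pending=2, acc=0x4
Byte[4]=B4: continuation. acc=(acc<<6)|0x34=0x134, pending=1
Byte[5]=A5: continuation. acc=(acc<<6)|0x25=0x4D25, pending=0
Byte[6]=EA: 3-byte lead. pending=2, acc=0xA
Byte[7]=95: continuation. acc=(acc<<6)|0x15=0x295, pending=1
Byte[8]=93: continuation. acc=(acc<<6)|0x13=0xA553, pending=0

Answer: 0 0xA553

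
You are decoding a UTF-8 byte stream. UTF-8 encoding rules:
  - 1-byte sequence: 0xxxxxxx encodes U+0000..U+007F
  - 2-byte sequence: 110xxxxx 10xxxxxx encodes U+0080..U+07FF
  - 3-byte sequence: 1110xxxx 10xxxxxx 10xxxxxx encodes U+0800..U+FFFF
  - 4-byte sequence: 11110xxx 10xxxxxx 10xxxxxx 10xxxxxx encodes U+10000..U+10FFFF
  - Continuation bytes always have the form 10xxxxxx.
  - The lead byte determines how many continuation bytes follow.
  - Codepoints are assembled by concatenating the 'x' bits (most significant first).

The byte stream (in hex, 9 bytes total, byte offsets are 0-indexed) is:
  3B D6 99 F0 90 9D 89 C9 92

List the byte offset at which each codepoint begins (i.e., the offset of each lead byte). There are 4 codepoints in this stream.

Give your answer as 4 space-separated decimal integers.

Byte[0]=3B: 1-byte ASCII. cp=U+003B
Byte[1]=D6: 2-byte lead, need 1 cont bytes. acc=0x16
Byte[2]=99: continuation. acc=(acc<<6)|0x19=0x599
Completed: cp=U+0599 (starts at byte 1)
Byte[3]=F0: 4-byte lead, need 3 cont bytes. acc=0x0
Byte[4]=90: continuation. acc=(acc<<6)|0x10=0x10
Byte[5]=9D: continuation. acc=(acc<<6)|0x1D=0x41D
Byte[6]=89: continuation. acc=(acc<<6)|0x09=0x10749
Completed: cp=U+10749 (starts at byte 3)
Byte[7]=C9: 2-byte lead, need 1 cont bytes. acc=0x9
Byte[8]=92: continuation. acc=(acc<<6)|0x12=0x252
Completed: cp=U+0252 (starts at byte 7)

Answer: 0 1 3 7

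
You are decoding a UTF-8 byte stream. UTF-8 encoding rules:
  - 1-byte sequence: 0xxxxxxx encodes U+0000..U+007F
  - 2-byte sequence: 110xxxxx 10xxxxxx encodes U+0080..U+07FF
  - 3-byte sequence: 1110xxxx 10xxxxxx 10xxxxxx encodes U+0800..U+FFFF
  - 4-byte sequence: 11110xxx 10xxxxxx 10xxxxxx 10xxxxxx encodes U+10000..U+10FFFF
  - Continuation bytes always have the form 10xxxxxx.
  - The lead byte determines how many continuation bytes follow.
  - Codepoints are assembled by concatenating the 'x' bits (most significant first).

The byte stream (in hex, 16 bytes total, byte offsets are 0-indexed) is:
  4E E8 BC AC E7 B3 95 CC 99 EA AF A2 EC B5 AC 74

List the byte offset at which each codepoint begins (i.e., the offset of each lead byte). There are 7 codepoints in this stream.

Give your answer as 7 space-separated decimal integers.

Answer: 0 1 4 7 9 12 15

Derivation:
Byte[0]=4E: 1-byte ASCII. cp=U+004E
Byte[1]=E8: 3-byte lead, need 2 cont bytes. acc=0x8
Byte[2]=BC: continuation. acc=(acc<<6)|0x3C=0x23C
Byte[3]=AC: continuation. acc=(acc<<6)|0x2C=0x8F2C
Completed: cp=U+8F2C (starts at byte 1)
Byte[4]=E7: 3-byte lead, need 2 cont bytes. acc=0x7
Byte[5]=B3: continuation. acc=(acc<<6)|0x33=0x1F3
Byte[6]=95: continuation. acc=(acc<<6)|0x15=0x7CD5
Completed: cp=U+7CD5 (starts at byte 4)
Byte[7]=CC: 2-byte lead, need 1 cont bytes. acc=0xC
Byte[8]=99: continuation. acc=(acc<<6)|0x19=0x319
Completed: cp=U+0319 (starts at byte 7)
Byte[9]=EA: 3-byte lead, need 2 cont bytes. acc=0xA
Byte[10]=AF: continuation. acc=(acc<<6)|0x2F=0x2AF
Byte[11]=A2: continuation. acc=(acc<<6)|0x22=0xABE2
Completed: cp=U+ABE2 (starts at byte 9)
Byte[12]=EC: 3-byte lead, need 2 cont bytes. acc=0xC
Byte[13]=B5: continuation. acc=(acc<<6)|0x35=0x335
Byte[14]=AC: continuation. acc=(acc<<6)|0x2C=0xCD6C
Completed: cp=U+CD6C (starts at byte 12)
Byte[15]=74: 1-byte ASCII. cp=U+0074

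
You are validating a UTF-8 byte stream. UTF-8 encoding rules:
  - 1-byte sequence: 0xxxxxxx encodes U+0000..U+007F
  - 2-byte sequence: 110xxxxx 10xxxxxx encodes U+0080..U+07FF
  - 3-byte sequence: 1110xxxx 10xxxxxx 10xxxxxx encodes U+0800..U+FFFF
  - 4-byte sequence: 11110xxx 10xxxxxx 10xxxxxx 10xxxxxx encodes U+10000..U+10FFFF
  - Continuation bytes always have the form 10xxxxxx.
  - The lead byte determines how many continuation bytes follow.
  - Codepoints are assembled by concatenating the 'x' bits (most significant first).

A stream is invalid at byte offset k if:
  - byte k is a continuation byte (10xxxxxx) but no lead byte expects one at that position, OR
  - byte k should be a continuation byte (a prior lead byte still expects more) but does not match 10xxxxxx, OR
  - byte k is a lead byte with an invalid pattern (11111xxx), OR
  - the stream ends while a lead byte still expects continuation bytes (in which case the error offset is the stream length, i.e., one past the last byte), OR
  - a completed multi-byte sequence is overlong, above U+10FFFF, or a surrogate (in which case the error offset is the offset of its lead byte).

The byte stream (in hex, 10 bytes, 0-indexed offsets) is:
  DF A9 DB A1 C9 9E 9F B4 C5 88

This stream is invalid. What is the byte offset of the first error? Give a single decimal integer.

Answer: 6

Derivation:
Byte[0]=DF: 2-byte lead, need 1 cont bytes. acc=0x1F
Byte[1]=A9: continuation. acc=(acc<<6)|0x29=0x7E9
Completed: cp=U+07E9 (starts at byte 0)
Byte[2]=DB: 2-byte lead, need 1 cont bytes. acc=0x1B
Byte[3]=A1: continuation. acc=(acc<<6)|0x21=0x6E1
Completed: cp=U+06E1 (starts at byte 2)
Byte[4]=C9: 2-byte lead, need 1 cont bytes. acc=0x9
Byte[5]=9E: continuation. acc=(acc<<6)|0x1E=0x25E
Completed: cp=U+025E (starts at byte 4)
Byte[6]=9F: INVALID lead byte (not 0xxx/110x/1110/11110)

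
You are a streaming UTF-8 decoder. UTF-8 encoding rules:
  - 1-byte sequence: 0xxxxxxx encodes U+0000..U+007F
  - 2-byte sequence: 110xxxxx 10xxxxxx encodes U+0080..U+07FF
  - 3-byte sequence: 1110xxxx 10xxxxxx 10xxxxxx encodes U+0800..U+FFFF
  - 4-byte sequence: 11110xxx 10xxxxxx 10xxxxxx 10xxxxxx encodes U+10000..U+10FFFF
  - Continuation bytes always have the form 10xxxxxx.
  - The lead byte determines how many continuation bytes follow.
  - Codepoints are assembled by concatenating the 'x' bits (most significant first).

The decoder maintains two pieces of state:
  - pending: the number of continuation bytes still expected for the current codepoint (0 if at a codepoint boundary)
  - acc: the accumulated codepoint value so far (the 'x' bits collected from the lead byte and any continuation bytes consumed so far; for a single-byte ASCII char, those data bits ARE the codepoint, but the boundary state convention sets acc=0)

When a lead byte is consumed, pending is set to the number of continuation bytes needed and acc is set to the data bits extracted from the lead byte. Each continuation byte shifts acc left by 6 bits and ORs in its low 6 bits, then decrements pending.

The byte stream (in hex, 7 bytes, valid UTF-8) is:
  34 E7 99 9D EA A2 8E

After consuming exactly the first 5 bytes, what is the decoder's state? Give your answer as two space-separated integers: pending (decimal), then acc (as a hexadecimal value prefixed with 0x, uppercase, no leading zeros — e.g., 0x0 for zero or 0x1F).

Answer: 2 0xA

Derivation:
Byte[0]=34: 1-byte. pending=0, acc=0x0
Byte[1]=E7: 3-byte lead. pending=2, acc=0x7
Byte[2]=99: continuation. acc=(acc<<6)|0x19=0x1D9, pending=1
Byte[3]=9D: continuation. acc=(acc<<6)|0x1D=0x765D, pending=0
Byte[4]=EA: 3-byte lead. pending=2, acc=0xA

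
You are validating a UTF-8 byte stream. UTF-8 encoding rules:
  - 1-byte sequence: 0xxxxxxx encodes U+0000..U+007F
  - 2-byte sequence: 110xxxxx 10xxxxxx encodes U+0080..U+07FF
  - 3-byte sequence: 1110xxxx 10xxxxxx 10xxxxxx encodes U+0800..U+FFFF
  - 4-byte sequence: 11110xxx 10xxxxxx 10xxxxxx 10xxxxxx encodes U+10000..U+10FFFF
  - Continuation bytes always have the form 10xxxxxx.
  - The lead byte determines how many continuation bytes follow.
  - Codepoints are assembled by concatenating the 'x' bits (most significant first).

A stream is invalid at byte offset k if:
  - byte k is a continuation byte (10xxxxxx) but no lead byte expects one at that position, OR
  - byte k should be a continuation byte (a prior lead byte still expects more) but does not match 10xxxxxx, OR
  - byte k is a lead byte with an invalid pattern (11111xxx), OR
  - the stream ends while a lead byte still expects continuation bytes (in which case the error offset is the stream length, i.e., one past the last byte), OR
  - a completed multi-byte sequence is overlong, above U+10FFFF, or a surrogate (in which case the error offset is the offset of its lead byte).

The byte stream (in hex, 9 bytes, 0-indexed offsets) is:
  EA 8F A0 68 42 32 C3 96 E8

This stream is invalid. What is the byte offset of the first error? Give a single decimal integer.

Answer: 9

Derivation:
Byte[0]=EA: 3-byte lead, need 2 cont bytes. acc=0xA
Byte[1]=8F: continuation. acc=(acc<<6)|0x0F=0x28F
Byte[2]=A0: continuation. acc=(acc<<6)|0x20=0xA3E0
Completed: cp=U+A3E0 (starts at byte 0)
Byte[3]=68: 1-byte ASCII. cp=U+0068
Byte[4]=42: 1-byte ASCII. cp=U+0042
Byte[5]=32: 1-byte ASCII. cp=U+0032
Byte[6]=C3: 2-byte lead, need 1 cont bytes. acc=0x3
Byte[7]=96: continuation. acc=(acc<<6)|0x16=0xD6
Completed: cp=U+00D6 (starts at byte 6)
Byte[8]=E8: 3-byte lead, need 2 cont bytes. acc=0x8
Byte[9]: stream ended, expected continuation. INVALID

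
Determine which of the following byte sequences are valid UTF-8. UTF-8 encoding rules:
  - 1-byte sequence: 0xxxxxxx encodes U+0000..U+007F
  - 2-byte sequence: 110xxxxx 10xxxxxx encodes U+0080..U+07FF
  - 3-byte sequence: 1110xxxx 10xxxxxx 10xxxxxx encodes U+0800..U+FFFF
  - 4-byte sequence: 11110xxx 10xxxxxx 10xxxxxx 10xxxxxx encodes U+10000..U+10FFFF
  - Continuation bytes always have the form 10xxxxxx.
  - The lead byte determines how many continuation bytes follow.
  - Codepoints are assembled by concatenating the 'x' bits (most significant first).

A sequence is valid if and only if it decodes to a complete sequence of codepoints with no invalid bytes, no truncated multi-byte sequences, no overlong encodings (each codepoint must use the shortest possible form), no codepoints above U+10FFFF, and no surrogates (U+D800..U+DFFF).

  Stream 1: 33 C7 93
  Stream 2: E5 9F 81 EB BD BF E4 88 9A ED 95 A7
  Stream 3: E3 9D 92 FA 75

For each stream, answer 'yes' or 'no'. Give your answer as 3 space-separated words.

Stream 1: decodes cleanly. VALID
Stream 2: decodes cleanly. VALID
Stream 3: error at byte offset 3. INVALID

Answer: yes yes no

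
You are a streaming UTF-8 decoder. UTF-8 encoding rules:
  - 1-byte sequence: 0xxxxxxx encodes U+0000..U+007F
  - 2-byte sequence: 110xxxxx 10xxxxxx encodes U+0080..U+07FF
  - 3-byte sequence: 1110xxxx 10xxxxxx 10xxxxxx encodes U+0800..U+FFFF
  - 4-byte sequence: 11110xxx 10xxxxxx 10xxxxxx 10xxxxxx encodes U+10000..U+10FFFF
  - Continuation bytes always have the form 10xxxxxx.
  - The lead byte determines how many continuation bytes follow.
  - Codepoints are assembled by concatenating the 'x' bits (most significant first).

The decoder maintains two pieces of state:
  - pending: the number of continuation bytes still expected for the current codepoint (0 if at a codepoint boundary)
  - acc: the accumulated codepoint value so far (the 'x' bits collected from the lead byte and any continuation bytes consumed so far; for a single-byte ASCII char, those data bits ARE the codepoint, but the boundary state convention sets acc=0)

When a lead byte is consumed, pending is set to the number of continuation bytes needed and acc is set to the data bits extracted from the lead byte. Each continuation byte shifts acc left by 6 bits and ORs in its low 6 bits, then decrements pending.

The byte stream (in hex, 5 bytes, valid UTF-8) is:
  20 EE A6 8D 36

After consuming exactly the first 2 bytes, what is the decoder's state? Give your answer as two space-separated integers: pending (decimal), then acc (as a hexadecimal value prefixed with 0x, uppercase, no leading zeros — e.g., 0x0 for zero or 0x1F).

Byte[0]=20: 1-byte. pending=0, acc=0x0
Byte[1]=EE: 3-byte lead. pending=2, acc=0xE

Answer: 2 0xE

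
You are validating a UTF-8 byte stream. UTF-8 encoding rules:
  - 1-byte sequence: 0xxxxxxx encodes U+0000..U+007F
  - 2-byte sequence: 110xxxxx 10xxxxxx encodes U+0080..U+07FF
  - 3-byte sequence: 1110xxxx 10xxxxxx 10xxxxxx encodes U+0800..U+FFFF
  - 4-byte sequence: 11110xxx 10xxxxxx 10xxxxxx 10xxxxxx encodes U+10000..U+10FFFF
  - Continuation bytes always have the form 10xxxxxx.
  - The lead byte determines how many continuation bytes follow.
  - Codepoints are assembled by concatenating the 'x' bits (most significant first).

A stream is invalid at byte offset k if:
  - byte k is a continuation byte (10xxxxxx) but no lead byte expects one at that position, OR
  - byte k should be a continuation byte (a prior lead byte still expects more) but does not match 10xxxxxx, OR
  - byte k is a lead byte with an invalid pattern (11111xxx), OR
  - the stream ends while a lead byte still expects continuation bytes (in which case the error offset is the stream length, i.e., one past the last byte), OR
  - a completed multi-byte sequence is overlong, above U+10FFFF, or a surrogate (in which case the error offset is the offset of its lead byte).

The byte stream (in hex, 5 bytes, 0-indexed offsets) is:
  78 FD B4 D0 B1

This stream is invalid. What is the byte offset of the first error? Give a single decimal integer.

Answer: 1

Derivation:
Byte[0]=78: 1-byte ASCII. cp=U+0078
Byte[1]=FD: INVALID lead byte (not 0xxx/110x/1110/11110)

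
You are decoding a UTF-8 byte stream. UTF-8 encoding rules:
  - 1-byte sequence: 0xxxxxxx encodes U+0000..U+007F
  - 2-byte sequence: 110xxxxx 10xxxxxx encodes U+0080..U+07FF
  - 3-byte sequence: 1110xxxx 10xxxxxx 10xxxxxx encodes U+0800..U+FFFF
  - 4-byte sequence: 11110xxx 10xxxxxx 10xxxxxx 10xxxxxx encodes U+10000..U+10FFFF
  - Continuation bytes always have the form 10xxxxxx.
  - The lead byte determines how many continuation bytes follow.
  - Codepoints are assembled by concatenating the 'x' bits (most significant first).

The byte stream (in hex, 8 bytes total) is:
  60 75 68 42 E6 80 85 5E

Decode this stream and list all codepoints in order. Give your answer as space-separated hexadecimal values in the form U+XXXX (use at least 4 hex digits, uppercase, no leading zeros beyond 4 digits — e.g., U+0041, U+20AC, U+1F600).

Answer: U+0060 U+0075 U+0068 U+0042 U+6005 U+005E

Derivation:
Byte[0]=60: 1-byte ASCII. cp=U+0060
Byte[1]=75: 1-byte ASCII. cp=U+0075
Byte[2]=68: 1-byte ASCII. cp=U+0068
Byte[3]=42: 1-byte ASCII. cp=U+0042
Byte[4]=E6: 3-byte lead, need 2 cont bytes. acc=0x6
Byte[5]=80: continuation. acc=(acc<<6)|0x00=0x180
Byte[6]=85: continuation. acc=(acc<<6)|0x05=0x6005
Completed: cp=U+6005 (starts at byte 4)
Byte[7]=5E: 1-byte ASCII. cp=U+005E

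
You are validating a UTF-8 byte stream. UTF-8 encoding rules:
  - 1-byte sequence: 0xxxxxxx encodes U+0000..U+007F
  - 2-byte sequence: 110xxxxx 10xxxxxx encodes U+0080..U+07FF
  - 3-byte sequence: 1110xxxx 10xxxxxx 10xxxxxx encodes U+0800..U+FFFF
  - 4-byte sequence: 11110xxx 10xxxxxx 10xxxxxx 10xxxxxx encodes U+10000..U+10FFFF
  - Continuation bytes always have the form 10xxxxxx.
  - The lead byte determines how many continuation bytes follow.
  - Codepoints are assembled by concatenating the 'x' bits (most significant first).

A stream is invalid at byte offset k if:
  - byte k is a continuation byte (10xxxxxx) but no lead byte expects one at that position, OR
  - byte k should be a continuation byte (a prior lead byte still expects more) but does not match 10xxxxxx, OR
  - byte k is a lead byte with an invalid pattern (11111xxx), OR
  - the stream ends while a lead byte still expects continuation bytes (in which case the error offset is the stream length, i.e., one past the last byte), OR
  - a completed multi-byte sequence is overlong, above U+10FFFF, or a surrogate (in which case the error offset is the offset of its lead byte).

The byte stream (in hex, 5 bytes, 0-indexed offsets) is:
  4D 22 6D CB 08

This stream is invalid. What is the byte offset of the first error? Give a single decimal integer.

Byte[0]=4D: 1-byte ASCII. cp=U+004D
Byte[1]=22: 1-byte ASCII. cp=U+0022
Byte[2]=6D: 1-byte ASCII. cp=U+006D
Byte[3]=CB: 2-byte lead, need 1 cont bytes. acc=0xB
Byte[4]=08: expected 10xxxxxx continuation. INVALID

Answer: 4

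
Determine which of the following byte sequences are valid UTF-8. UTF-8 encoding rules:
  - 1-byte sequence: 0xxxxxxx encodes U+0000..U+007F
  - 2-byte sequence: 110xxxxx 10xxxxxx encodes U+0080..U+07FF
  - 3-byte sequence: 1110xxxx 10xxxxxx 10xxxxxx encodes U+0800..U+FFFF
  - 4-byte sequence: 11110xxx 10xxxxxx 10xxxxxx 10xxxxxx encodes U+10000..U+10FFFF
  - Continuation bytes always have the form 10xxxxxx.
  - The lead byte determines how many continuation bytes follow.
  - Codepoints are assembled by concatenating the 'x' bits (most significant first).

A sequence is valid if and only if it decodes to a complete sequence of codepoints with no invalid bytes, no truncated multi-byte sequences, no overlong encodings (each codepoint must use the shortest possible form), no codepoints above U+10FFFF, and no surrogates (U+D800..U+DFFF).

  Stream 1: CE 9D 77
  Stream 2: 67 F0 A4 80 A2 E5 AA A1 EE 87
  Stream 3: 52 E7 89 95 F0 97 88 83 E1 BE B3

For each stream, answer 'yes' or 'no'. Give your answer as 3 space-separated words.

Stream 1: decodes cleanly. VALID
Stream 2: error at byte offset 10. INVALID
Stream 3: decodes cleanly. VALID

Answer: yes no yes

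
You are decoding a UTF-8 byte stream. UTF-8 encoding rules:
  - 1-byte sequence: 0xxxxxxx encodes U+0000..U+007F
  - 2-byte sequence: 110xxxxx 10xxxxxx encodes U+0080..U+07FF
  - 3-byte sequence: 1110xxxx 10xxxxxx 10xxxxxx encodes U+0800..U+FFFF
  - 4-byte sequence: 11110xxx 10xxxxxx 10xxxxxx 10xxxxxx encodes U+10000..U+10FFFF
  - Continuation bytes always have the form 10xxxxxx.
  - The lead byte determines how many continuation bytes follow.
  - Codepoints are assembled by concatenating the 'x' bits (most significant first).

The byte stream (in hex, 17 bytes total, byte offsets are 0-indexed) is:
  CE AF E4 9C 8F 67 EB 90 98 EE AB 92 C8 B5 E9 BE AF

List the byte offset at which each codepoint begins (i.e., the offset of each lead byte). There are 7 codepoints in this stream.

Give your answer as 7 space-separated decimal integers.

Byte[0]=CE: 2-byte lead, need 1 cont bytes. acc=0xE
Byte[1]=AF: continuation. acc=(acc<<6)|0x2F=0x3AF
Completed: cp=U+03AF (starts at byte 0)
Byte[2]=E4: 3-byte lead, need 2 cont bytes. acc=0x4
Byte[3]=9C: continuation. acc=(acc<<6)|0x1C=0x11C
Byte[4]=8F: continuation. acc=(acc<<6)|0x0F=0x470F
Completed: cp=U+470F (starts at byte 2)
Byte[5]=67: 1-byte ASCII. cp=U+0067
Byte[6]=EB: 3-byte lead, need 2 cont bytes. acc=0xB
Byte[7]=90: continuation. acc=(acc<<6)|0x10=0x2D0
Byte[8]=98: continuation. acc=(acc<<6)|0x18=0xB418
Completed: cp=U+B418 (starts at byte 6)
Byte[9]=EE: 3-byte lead, need 2 cont bytes. acc=0xE
Byte[10]=AB: continuation. acc=(acc<<6)|0x2B=0x3AB
Byte[11]=92: continuation. acc=(acc<<6)|0x12=0xEAD2
Completed: cp=U+EAD2 (starts at byte 9)
Byte[12]=C8: 2-byte lead, need 1 cont bytes. acc=0x8
Byte[13]=B5: continuation. acc=(acc<<6)|0x35=0x235
Completed: cp=U+0235 (starts at byte 12)
Byte[14]=E9: 3-byte lead, need 2 cont bytes. acc=0x9
Byte[15]=BE: continuation. acc=(acc<<6)|0x3E=0x27E
Byte[16]=AF: continuation. acc=(acc<<6)|0x2F=0x9FAF
Completed: cp=U+9FAF (starts at byte 14)

Answer: 0 2 5 6 9 12 14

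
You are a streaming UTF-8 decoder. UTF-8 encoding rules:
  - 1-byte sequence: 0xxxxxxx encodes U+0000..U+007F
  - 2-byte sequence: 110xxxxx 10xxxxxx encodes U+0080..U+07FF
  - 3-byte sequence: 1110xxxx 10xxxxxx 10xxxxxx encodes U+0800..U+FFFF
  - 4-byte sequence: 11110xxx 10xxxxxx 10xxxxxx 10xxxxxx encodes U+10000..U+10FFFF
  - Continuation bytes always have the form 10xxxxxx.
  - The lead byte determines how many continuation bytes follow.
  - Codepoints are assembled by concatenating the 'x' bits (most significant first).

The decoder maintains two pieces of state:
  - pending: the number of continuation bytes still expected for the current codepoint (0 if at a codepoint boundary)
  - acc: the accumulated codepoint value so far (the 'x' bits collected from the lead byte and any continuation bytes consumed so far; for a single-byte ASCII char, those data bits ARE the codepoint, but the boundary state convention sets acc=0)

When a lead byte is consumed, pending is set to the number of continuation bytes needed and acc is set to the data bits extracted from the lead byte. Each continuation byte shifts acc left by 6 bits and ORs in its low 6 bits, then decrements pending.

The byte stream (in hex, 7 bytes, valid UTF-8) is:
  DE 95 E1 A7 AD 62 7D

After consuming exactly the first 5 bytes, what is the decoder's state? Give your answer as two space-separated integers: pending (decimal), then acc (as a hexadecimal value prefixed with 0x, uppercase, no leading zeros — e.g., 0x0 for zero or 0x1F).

Answer: 0 0x19ED

Derivation:
Byte[0]=DE: 2-byte lead. pending=1, acc=0x1E
Byte[1]=95: continuation. acc=(acc<<6)|0x15=0x795, pending=0
Byte[2]=E1: 3-byte lead. pending=2, acc=0x1
Byte[3]=A7: continuation. acc=(acc<<6)|0x27=0x67, pending=1
Byte[4]=AD: continuation. acc=(acc<<6)|0x2D=0x19ED, pending=0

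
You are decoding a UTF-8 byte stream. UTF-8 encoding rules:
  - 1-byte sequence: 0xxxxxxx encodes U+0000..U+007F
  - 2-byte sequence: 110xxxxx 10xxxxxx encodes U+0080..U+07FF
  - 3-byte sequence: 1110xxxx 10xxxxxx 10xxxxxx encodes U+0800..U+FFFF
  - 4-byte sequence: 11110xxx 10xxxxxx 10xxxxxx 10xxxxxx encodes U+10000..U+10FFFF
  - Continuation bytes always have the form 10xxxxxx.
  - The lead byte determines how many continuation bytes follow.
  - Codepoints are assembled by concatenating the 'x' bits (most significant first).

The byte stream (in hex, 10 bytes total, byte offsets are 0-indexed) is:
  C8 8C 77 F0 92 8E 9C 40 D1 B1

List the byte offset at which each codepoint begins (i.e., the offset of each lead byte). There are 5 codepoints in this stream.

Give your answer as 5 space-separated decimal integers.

Byte[0]=C8: 2-byte lead, need 1 cont bytes. acc=0x8
Byte[1]=8C: continuation. acc=(acc<<6)|0x0C=0x20C
Completed: cp=U+020C (starts at byte 0)
Byte[2]=77: 1-byte ASCII. cp=U+0077
Byte[3]=F0: 4-byte lead, need 3 cont bytes. acc=0x0
Byte[4]=92: continuation. acc=(acc<<6)|0x12=0x12
Byte[5]=8E: continuation. acc=(acc<<6)|0x0E=0x48E
Byte[6]=9C: continuation. acc=(acc<<6)|0x1C=0x1239C
Completed: cp=U+1239C (starts at byte 3)
Byte[7]=40: 1-byte ASCII. cp=U+0040
Byte[8]=D1: 2-byte lead, need 1 cont bytes. acc=0x11
Byte[9]=B1: continuation. acc=(acc<<6)|0x31=0x471
Completed: cp=U+0471 (starts at byte 8)

Answer: 0 2 3 7 8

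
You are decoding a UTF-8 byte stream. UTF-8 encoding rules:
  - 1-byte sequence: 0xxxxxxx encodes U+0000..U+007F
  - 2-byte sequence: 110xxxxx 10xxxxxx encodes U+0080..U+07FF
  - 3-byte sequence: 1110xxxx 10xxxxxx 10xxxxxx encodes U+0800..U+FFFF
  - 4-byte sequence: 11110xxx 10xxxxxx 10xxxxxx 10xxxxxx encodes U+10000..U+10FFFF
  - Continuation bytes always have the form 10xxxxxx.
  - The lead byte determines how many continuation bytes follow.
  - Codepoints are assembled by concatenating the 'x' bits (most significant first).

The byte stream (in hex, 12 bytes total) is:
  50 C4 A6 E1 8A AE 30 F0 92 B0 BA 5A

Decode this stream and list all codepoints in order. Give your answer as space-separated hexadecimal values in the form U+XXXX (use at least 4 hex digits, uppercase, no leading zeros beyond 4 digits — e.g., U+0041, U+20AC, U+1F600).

Byte[0]=50: 1-byte ASCII. cp=U+0050
Byte[1]=C4: 2-byte lead, need 1 cont bytes. acc=0x4
Byte[2]=A6: continuation. acc=(acc<<6)|0x26=0x126
Completed: cp=U+0126 (starts at byte 1)
Byte[3]=E1: 3-byte lead, need 2 cont bytes. acc=0x1
Byte[4]=8A: continuation. acc=(acc<<6)|0x0A=0x4A
Byte[5]=AE: continuation. acc=(acc<<6)|0x2E=0x12AE
Completed: cp=U+12AE (starts at byte 3)
Byte[6]=30: 1-byte ASCII. cp=U+0030
Byte[7]=F0: 4-byte lead, need 3 cont bytes. acc=0x0
Byte[8]=92: continuation. acc=(acc<<6)|0x12=0x12
Byte[9]=B0: continuation. acc=(acc<<6)|0x30=0x4B0
Byte[10]=BA: continuation. acc=(acc<<6)|0x3A=0x12C3A
Completed: cp=U+12C3A (starts at byte 7)
Byte[11]=5A: 1-byte ASCII. cp=U+005A

Answer: U+0050 U+0126 U+12AE U+0030 U+12C3A U+005A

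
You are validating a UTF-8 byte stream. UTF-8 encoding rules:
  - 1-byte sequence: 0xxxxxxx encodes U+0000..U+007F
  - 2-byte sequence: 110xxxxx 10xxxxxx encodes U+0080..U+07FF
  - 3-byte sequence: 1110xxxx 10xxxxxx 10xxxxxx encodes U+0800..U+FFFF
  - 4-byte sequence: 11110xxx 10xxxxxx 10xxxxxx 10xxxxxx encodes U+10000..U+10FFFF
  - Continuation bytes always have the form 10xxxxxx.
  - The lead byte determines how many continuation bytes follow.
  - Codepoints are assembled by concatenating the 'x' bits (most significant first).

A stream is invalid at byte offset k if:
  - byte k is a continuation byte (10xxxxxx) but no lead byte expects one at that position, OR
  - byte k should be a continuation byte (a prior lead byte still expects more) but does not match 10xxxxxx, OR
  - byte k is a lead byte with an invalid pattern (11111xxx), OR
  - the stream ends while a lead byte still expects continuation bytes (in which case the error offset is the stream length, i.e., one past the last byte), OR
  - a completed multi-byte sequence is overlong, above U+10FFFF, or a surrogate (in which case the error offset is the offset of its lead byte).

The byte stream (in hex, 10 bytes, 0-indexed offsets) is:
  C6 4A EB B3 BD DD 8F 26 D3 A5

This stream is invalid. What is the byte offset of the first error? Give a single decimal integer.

Answer: 1

Derivation:
Byte[0]=C6: 2-byte lead, need 1 cont bytes. acc=0x6
Byte[1]=4A: expected 10xxxxxx continuation. INVALID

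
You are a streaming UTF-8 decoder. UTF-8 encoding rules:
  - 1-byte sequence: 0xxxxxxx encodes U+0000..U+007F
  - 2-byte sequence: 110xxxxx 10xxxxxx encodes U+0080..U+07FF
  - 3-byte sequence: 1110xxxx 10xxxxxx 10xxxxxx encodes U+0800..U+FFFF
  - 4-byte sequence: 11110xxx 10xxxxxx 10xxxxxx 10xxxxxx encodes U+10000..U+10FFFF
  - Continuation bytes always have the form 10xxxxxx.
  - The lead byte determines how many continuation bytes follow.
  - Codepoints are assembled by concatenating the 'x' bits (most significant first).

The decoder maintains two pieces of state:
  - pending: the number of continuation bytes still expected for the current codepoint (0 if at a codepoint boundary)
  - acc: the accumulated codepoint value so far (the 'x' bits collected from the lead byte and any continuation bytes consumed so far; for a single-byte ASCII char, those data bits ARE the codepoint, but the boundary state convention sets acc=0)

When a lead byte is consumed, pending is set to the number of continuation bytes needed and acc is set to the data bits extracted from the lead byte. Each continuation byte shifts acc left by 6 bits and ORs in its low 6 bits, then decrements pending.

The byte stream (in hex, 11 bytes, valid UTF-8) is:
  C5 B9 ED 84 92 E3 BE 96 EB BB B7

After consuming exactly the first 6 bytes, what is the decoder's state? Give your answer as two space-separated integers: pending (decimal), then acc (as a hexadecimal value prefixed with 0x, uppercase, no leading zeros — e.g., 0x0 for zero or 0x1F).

Answer: 2 0x3

Derivation:
Byte[0]=C5: 2-byte lead. pending=1, acc=0x5
Byte[1]=B9: continuation. acc=(acc<<6)|0x39=0x179, pending=0
Byte[2]=ED: 3-byte lead. pending=2, acc=0xD
Byte[3]=84: continuation. acc=(acc<<6)|0x04=0x344, pending=1
Byte[4]=92: continuation. acc=(acc<<6)|0x12=0xD112, pending=0
Byte[5]=E3: 3-byte lead. pending=2, acc=0x3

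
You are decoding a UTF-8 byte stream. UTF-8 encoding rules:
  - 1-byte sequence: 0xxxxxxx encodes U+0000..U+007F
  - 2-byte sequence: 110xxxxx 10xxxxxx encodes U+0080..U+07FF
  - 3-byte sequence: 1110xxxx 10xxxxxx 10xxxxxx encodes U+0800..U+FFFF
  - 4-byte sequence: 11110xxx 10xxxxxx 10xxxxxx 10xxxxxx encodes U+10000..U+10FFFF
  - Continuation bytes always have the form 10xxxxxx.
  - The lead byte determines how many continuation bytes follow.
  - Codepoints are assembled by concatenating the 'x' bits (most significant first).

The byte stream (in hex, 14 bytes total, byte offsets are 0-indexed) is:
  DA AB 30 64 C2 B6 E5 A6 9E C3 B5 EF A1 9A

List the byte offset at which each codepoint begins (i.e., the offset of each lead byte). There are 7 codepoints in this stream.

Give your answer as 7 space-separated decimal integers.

Byte[0]=DA: 2-byte lead, need 1 cont bytes. acc=0x1A
Byte[1]=AB: continuation. acc=(acc<<6)|0x2B=0x6AB
Completed: cp=U+06AB (starts at byte 0)
Byte[2]=30: 1-byte ASCII. cp=U+0030
Byte[3]=64: 1-byte ASCII. cp=U+0064
Byte[4]=C2: 2-byte lead, need 1 cont bytes. acc=0x2
Byte[5]=B6: continuation. acc=(acc<<6)|0x36=0xB6
Completed: cp=U+00B6 (starts at byte 4)
Byte[6]=E5: 3-byte lead, need 2 cont bytes. acc=0x5
Byte[7]=A6: continuation. acc=(acc<<6)|0x26=0x166
Byte[8]=9E: continuation. acc=(acc<<6)|0x1E=0x599E
Completed: cp=U+599E (starts at byte 6)
Byte[9]=C3: 2-byte lead, need 1 cont bytes. acc=0x3
Byte[10]=B5: continuation. acc=(acc<<6)|0x35=0xF5
Completed: cp=U+00F5 (starts at byte 9)
Byte[11]=EF: 3-byte lead, need 2 cont bytes. acc=0xF
Byte[12]=A1: continuation. acc=(acc<<6)|0x21=0x3E1
Byte[13]=9A: continuation. acc=(acc<<6)|0x1A=0xF85A
Completed: cp=U+F85A (starts at byte 11)

Answer: 0 2 3 4 6 9 11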